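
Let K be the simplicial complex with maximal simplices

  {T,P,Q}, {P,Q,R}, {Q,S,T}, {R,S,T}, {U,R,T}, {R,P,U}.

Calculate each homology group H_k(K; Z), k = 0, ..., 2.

H_0 ≅ Z,  H_1 ≅ Z,  H_2 = 0.

Fix the vertex order P < Q < R < S < T < U and write every simplex with vertices in increasing order. Then dim K = 2 and the simplices of K are:

  0-simplices (6): P, Q, R, S, T, U
  1-simplices (12): PQ, PR, PT, PU, QR, QS, QT, RS, RT, RU, ST, TU
  2-simplices (6): PQR, PQT, PRU, QST, RST, RTU

Hence C_0 ≅ Z^6, C_1 ≅ Z^12, C_2 ≅ Z^6.

Boundary ∂_1: C_1 → C_0 sends each edge [p,q] (with p < q) to q − p. For instance
  ∂PQ = Q − P.
The resulting 6×12 matrix has rank 5, and its Smith normal form has invariant factors (1,1,1,1,1).

The boundary map ∂_2: C_2 → C_1 acts by ∂[p,q,r] = [q,r] − [p,r] + [p,q]. For instance
  ∂PQR = QR − PR + PQ,
  ∂RTU = TU − RU + RT.
As a 12×6 matrix over Z this has rank 6, with invariant factors (1,1,1,1,1,1).

Reading off H_k = ker ∂_k / im ∂_{k+1}:

  H_0: rank C_0 − rank ∂_1 = 6 − 5 = 1, and the invariant factors of ∂_1 are all 1, so H_0 ≅ Z.
  H_1: rank ker ∂_1 − rank ∂_2 = (12 − 5) − 6 = 1, and the invariant factors of ∂_2 are all 1, so H_1 ≅ Z.
  H_2: rank ker ∂_2 − rank ∂_3 = (6 − 6) − 0 = 0, and there is no ∂_3, so H_2 ≅ 0.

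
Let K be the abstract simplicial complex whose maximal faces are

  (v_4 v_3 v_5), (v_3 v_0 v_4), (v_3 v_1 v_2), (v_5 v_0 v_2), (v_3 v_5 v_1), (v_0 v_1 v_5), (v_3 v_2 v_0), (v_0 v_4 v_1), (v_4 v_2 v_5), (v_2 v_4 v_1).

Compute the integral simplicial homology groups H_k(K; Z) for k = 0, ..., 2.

H_0 ≅ Z,  H_1 ≅ Z_2,  H_2 = 0.

We work with the vertex ordering v_0 < v_1 < v_2 < v_3 < v_4 < v_5. The simplices of K, each written with vertices in increasing order, are:

  0-simplices (6): [v_0], [v_1], [v_2], [v_3], [v_4], [v_5]
  1-simplices (15): (15 of them)
  2-simplices (10): [v_0,v_1,v_4], [v_0,v_1,v_5], [v_0,v_2,v_3], [v_0,v_2,v_5], [v_0,v_3,v_4], [v_1,v_2,v_3], [v_1,v_2,v_4], [v_1,v_3,v_5], [v_2,v_4,v_5], [v_3,v_4,v_5]

Hence C_0 ≅ Z^6, C_1 ≅ Z^15, C_2 ≅ Z^10.

Boundary ∂_1: C_1 → C_0 is given by ∂[p,q] = [q] − [p]. For instance
  ∂[v_0,v_5] = [v_5] − [v_0].
The 6×15 boundary matrix has rank 5 and Smith normal form diag(1,1,1,1,1).

Boundary ∂_2: C_2 → C_1 acts by ∂[p,q,r] = [q,r] − [p,r] + [p,q]. For instance
  ∂[v_0,v_2,v_5] = [v_2,v_5] − [v_0,v_5] + [v_0,v_2],
  ∂[v_0,v_1,v_5] = [v_1,v_5] − [v_0,v_5] + [v_0,v_1].
As a 15×10 matrix over Z this has rank 10, with invariant factors (1,1,1,1,1,1,1,1,1,2).

Computing H_k = (kernel of ∂_k) / (image of ∂_{k+1}):

  H_0: rank C_0 − rank ∂_1 = 6 − 5 = 1, and the invariant factors of ∂_1 are all 1, so H_0 = Z.
  H_1: rank ker ∂_1 − rank ∂_2 = (15 − 5) − 10 = 0, and ∂_2 has invariant factor 2 > 1, so H_1 = Z_2.
  H_2: rank ker ∂_2 − rank ∂_3 = (10 − 10) − 0 = 0, and there is no ∂_3, so H_2 = 0.

As a check, the Euler characteristic is 6 − 15 + 10 = 1, which agrees with 1 − 0 + 0 = 1.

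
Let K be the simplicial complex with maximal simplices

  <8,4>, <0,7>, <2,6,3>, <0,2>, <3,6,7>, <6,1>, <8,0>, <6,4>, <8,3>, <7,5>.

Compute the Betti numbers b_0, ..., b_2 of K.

b_0 = 1, b_1 = 3, b_2 = 0.

We work with the vertex ordering 0 < 1 < 2 < 3 < 4 < 5 < 6 < 7 < 8. The simplices of K, each written with vertices in increasing order, are:

  0-simplices (9): [0], [1], [2], [3], [4], [5], [6], [7], [8]
  1-simplices (13): [0,2], [0,7], [0,8], [1,6], [2,3], [2,6], [3,6], [3,7], [3,8], [4,6], [4,8], [5,7], [6,7]
  2-simplices (2): [2,3,6], [3,6,7]

giving chain groups C_0 ≅ Z^9, C_1 ≅ Z^13, C_2 ≅ Z^2.

The boundary map ∂_1: C_1 → C_0 maps an edge to its endpoints' difference, ∂[p,q] = q − p. For instance
  ∂[0,7] = [7] − [0].
The 9×13 boundary matrix has rank 8 and Smith normal form diag(1,1,1,1,1,1,1,1).

The boundary map ∂_2: C_2 → C_1 acts by ∂[p,q,r] = [q,r] − [p,r] + [p,q]. For instance
  ∂[3,6,7] = [6,7] − [3,7] + [3,6],
  ∂[2,3,6] = [3,6] − [2,6] + [2,3].
As a 13×2 matrix over Z this has rank 2, with invariant factors (1,1).

Reading off H_k = ker ∂_k / im ∂_{k+1}:

  H_0: rank C_0 − rank ∂_1 = 9 − 8 = 1, and the invariant factors of ∂_1 are all 1, so H_0 ≅ Z.
  H_1: rank ker ∂_1 − rank ∂_2 = (13 − 8) − 2 = 3, and the invariant factors of ∂_2 are all 1, so H_1 ≅ Z^3.
  H_2: rank ker ∂_2 − rank ∂_3 = (2 − 2) − 0 = 0, and there is no ∂_3, so H_2 ≅ 0.

As a check, the Euler characteristic is 9 − 13 + 2 = -2, which agrees with 1 − 3 + 0 = -2.

Hence the Betti numbers are b_0 = 1, b_1 = 3, b_2 = 0.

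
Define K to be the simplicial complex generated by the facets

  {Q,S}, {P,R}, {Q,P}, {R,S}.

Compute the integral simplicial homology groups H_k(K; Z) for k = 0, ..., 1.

We work with the vertex ordering P < Q < R < S. The simplices of K, each written with vertices in increasing order, are:

  0-simplices (4): P, Q, R, S
  1-simplices (4): PQ, PR, QS, RS

giving chain groups C_0 ≅ Z^4, C_1 ≅ Z^4.

The boundary map ∂_1: C_1 → C_0 maps an edge to its endpoints' difference, ∂[p,q] = q − p. For instance
  ∂PQ = Q − P.
As a 4×4 matrix over Z this has rank 3, with invariant factors (1,1,1).

Now H_k = ker ∂_k / im ∂_{k+1}, so:

  H_0: rank C_0 − rank ∂_1 = 4 − 3 = 1, and the invariant factors of ∂_1 are all 1, so H_0 ≅ Z.
  H_1: rank ker ∂_1 − rank ∂_2 = (4 − 3) − 0 = 1, and there is no ∂_2, so H_1 ≅ Z.

H_0 = Z,  H_1 = Z.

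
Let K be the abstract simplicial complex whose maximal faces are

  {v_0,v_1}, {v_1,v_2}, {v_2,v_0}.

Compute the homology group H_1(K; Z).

We work with the vertex ordering v_0 < v_1 < v_2. The simplices of K, each written with vertices in increasing order, are:

  0-simplices (3): [v_0], [v_1], [v_2]
  1-simplices (3): [v_0,v_1], [v_0,v_2], [v_1,v_2]

Hence C_0 ≅ Z^3, C_1 ≅ Z^3.

The boundary map ∂_1: C_1 → C_0 is given by ∂[p,q] = [q] − [p]. For instance
  ∂[v_0,v_2] = [v_2] − [v_0].
The resulting 3×3 matrix has rank 2, and its Smith normal form has invariant factors (1,1).

Reading off H_k = ker ∂_k / im ∂_{k+1}:

  H_1: rank ker ∂_1 − rank ∂_2 = (3 − 2) − 0 = 1, and there is no ∂_2, so H_1 ≅ Z.

(K is a triangulation of the circle S^1.)

H_1 = Z.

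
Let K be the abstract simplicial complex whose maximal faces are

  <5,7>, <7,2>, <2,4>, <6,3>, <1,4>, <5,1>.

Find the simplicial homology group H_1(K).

Order the vertices as 1 < 2 < 3 < 4 < 5 < 6 < 7. Listing each simplex with vertices in this order, K has dimension 1 with simplices:

  0-simplices (7): [1], [2], [3], [4], [5], [6], [7]
  1-simplices (6): [1,4], [1,5], [2,4], [2,7], [3,6], [5,7]

Hence C_0 ≅ Z^7, C_1 ≅ Z^6.

Boundary ∂_1: C_1 → C_0 sends each edge [p,q] (with p < q) to q − p. For instance
  ∂[5,7] = [7] − [5].
As a 7×6 matrix over Z this has rank 5, with invariant factors (1,1,1,1,1).

Reading off H_k = ker ∂_k / im ∂_{k+1}:

  H_1: rank ker ∂_1 − rank ∂_2 = (6 − 5) − 0 = 1, and there is no ∂_2, so H_1 ≅ Z.

(K is a triangulation of the disjoint union of the circle S^1 and the 1-simplex.)

H_1 ≅ Z.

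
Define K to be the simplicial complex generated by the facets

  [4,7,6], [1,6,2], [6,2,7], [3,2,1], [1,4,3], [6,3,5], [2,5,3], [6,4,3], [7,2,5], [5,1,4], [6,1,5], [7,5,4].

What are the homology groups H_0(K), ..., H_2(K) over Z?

H_0 ≅ Z,  H_1 ≅ Z/2Z,  H_2 = 0.

Order the vertices as 1 < 2 < 3 < 4 < 5 < 6 < 7. Listing each simplex with vertices in this order, K has dimension 2 with simplices:

  0-simplices (7): [1], [2], [3], [4], [5], [6], [7]
  1-simplices (18): [1,2], [1,3], [1,4], [1,5], [1,6], [2,3], [2,5], [2,6], [2,7], [3,4], [3,5], [3,6], [4,5], [4,6], [4,7], [5,6], [5,7], [6,7]
  2-simplices (12): [1,2,3], [1,2,6], [1,3,4], [1,4,5], [1,5,6], [2,3,5], [2,5,7], [2,6,7], [3,4,6], [3,5,6], [4,5,7], [4,6,7]

giving chain groups C_0 ≅ Z^7, C_1 ≅ Z^18, C_2 ≅ Z^12.

∂_1: C_1 → C_0 is given by ∂[p,q] = [q] − [p].
The 7×18 boundary matrix has rank 6 and Smith normal form diag(1,1,1,1,1,1).

Boundary ∂_2: C_2 → C_1 maps a triangle to the signed sum of its edges. For instance
  ∂[2,5,7] = [5,7] − [2,7] + [2,5],
  ∂[1,2,6] = [2,6] − [1,6] + [1,2].
This gives a 18×12 integer matrix of rank 12; reducing to Smith normal form yields diagonal entries (1,1,1,1,1,1,1,1,1,1,1,2).

From H_k ≅ ker(∂_k) / im(∂_{k+1}) we obtain:

  H_0: rank C_0 − rank ∂_1 = 7 − 6 = 1, and the invariant factors of ∂_1 are all 1, so H_0 = Z.
  H_1: rank ker ∂_1 − rank ∂_2 = (18 − 6) − 12 = 0, and ∂_2 has invariant factor 2 > 1, so H_1 = Z/2Z.
  H_2: rank ker ∂_2 − rank ∂_3 = (12 − 12) − 0 = 0, and there is no ∂_3, so H_2 = 0.

As a check, the Euler characteristic is 7 − 18 + 12 = 1, which agrees with 1 − 0 + 0 = 1.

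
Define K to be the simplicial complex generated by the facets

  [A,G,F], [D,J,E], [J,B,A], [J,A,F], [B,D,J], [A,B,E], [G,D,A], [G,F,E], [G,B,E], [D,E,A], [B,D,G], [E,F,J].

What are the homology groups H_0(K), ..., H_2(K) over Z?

H_0 = Z,  H_1 = Z/2,  H_2 = 0.

Order the vertices as A < B < D < E < F < G < J. Listing each simplex with vertices in this order, K has dimension 2 with simplices:

  0-simplices (7): A, B, D, E, F, G, J
  1-simplices (18): AB, AD, AE, AF, AG, AJ, BD, BE, BG, BJ, DE, DG, DJ, EF, EG, EJ, FG, FJ
  2-simplices (12): ABE, ABJ, ADE, ADG, AFG, AFJ, BDG, BDJ, BEG, DEJ, EFG, EFJ

giving chain groups C_0 ≅ Z^7, C_1 ≅ Z^18, C_2 ≅ Z^12.

Boundary ∂_1: C_1 → C_0 maps an edge to its endpoints' difference, ∂[p,q] = q − p.
As a 7×18 matrix over Z this has rank 6, with invariant factors (1,1,1,1,1,1).

∂_2: C_2 → C_1 sends each 2-simplex [p,q,r] to [q,r] − [p,r] + [p,q]. For instance
  ∂ABE = BE − AE + AB,
  ∂EFG = FG − EG + EF.
This gives a 18×12 integer matrix of rank 12; reducing to Smith normal form yields diagonal entries (1,1,1,1,1,1,1,1,1,1,1,2).

Reading off H_k = ker ∂_k / im ∂_{k+1}:

  H_0: rank C_0 − rank ∂_1 = 7 − 6 = 1, and the invariant factors of ∂_1 are all 1, so H_0 = Z.
  H_1: rank ker ∂_1 − rank ∂_2 = (18 − 6) − 12 = 0, and ∂_2 has invariant factor 2 > 1, so H_1 = Z/2.
  H_2: rank ker ∂_2 − rank ∂_3 = (12 − 12) − 0 = 0, and there is no ∂_3, so H_2 = 0.

As a check, the Euler characteristic is 7 − 18 + 12 = 1, which agrees with 1 − 0 + 0 = 1.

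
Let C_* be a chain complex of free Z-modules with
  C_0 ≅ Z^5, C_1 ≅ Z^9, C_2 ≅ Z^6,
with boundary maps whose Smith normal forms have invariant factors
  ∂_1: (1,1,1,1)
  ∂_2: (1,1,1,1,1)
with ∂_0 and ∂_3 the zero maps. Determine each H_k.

H_0: b_0 = 5 − 0 − 4 = 1; torsion from ∂_1 factors > 1: none. So H_0 = Z.
H_1: b_1 = 9 − 4 − 5 = 0; torsion from ∂_2 factors > 1: none. So H_1 = 0.
H_2: b_2 = 6 − 5 − 0 = 1; torsion from ∂_3 factors > 1: none. So H_2 = Z.

H_0 = Z,  H_1 = 0,  H_2 = Z.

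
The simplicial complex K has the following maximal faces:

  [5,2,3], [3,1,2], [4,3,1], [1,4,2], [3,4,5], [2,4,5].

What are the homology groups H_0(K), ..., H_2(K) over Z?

Fix the vertex order 1 < 2 < 3 < 4 < 5 and write every simplex with vertices in increasing order. Then dim K = 2 and the simplices of K are:

  0-simplices (5): [1], [2], [3], [4], [5]
  1-simplices (9): [1,2], [1,3], [1,4], [2,3], [2,4], [2,5], [3,4], [3,5], [4,5]
  2-simplices (6): [1,2,3], [1,2,4], [1,3,4], [2,3,5], [2,4,5], [3,4,5]

Hence C_0 ≅ Z^5, C_1 ≅ Z^9, C_2 ≅ Z^6.

∂_1: C_1 → C_0 is given by ∂[p,q] = [q] − [p]. For instance
  ∂[2,4] = [4] − [2].
The 5×9 boundary matrix has rank 4 and Smith normal form diag(1,1,1,1).

∂_2: C_2 → C_1 sends each 2-simplex [p,q,r] to [q,r] − [p,r] + [p,q]. For instance
  ∂[1,2,4] = [2,4] − [1,4] + [1,2],
  ∂[1,3,4] = [3,4] − [1,4] + [1,3].
As a 9×6 matrix over Z this has rank 5, with invariant factors (1,1,1,1,1).

Reading off H_k = ker ∂_k / im ∂_{k+1}:

  H_0: rank C_0 − rank ∂_1 = 5 − 4 = 1, and the invariant factors of ∂_1 are all 1, so H_0 = Z.
  H_1: rank ker ∂_1 − rank ∂_2 = (9 − 4) − 5 = 0, and the invariant factors of ∂_2 are all 1, so H_1 = 0.
  H_2: rank ker ∂_2 − rank ∂_3 = (6 − 5) − 0 = 1, and there is no ∂_3, so H_2 = Z.

As a check, the Euler characteristic is 5 − 9 + 6 = 2, which agrees with 1 − 0 + 1 = 2.
(K is a triangulation of the 2-sphere S^2.)

H_0 = Z,  H_1 = 0,  H_2 = Z.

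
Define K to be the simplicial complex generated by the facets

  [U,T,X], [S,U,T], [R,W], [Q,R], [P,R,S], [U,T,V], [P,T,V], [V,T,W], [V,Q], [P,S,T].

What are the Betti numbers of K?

b_0 = 1, b_1 = 2, b_2 = 0.

We work with the vertex ordering P < Q < R < S < T < U < V < W < X. The simplices of K, each written with vertices in increasing order, are:

  0-simplices (9): P, Q, R, S, T, U, V, W, X
  1-simplices (17): PR, PS, PT, PV, QR, QV, RS, RW, ST, SU, TU, TV, TW, TX, UV, UX, VW
  2-simplices (7): PRS, PST, PTV, STU, TUV, TUX, TVW

giving chain groups C_0 ≅ Z^9, C_1 ≅ Z^17, C_2 ≅ Z^7.

∂_1: C_1 → C_0 sends each edge [p,q] (with p < q) to q − p.
The resulting 9×17 matrix has rank 8, and its Smith normal form has invariant factors (1,1,1,1,1,1,1,1).

∂_2: C_2 → C_1 acts by ∂[p,q,r] = [q,r] − [p,r] + [p,q]. For instance
  ∂STU = TU − SU + ST,
  ∂TUX = UX − TX + TU.
The 17×7 boundary matrix has rank 7 and Smith normal form diag(1,1,1,1,1,1,1).

Computing H_k = (kernel of ∂_k) / (image of ∂_{k+1}):

  H_0: rank C_0 − rank ∂_1 = 9 − 8 = 1, and the invariant factors of ∂_1 are all 1, so H_0 ≅ Z.
  H_1: rank ker ∂_1 − rank ∂_2 = (17 − 8) − 7 = 2, and the invariant factors of ∂_2 are all 1, so H_1 ≅ Z^2.
  H_2: rank ker ∂_2 − rank ∂_3 = (7 − 7) − 0 = 0, and there is no ∂_3, so H_2 ≅ 0.

As a check, the Euler characteristic is 9 − 17 + 7 = -1, which agrees with 1 − 2 + 0 = -1.

Hence the Betti numbers are b_0 = 1, b_1 = 2, b_2 = 0.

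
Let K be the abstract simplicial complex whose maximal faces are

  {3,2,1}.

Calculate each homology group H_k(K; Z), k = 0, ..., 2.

H_0 ≅ Z,  H_1 = 0,  H_2 = 0.

We work with the vertex ordering 1 < 2 < 3. The simplices of K, each written with vertices in increasing order, are:

  0-simplices (3): [1], [2], [3]
  1-simplices (3): [1,2], [1,3], [2,3]
  2-simplices (1): [1,2,3]

giving chain groups C_0 ≅ Z^3, C_1 ≅ Z^3, C_2 ≅ Z^1.

∂_1: C_1 → C_0 sends each edge [p,q] (with p < q) to q − p. For instance
  ∂[2,3] = [3] − [2].
As a 3×3 matrix over Z this has rank 2, with invariant factors (1,1).

∂_2: C_2 → C_1 maps a triangle to the signed sum of its edges. For instance
  ∂[1,2,3] = [2,3] − [1,3] + [1,2].
As a 3×1 matrix over Z this has rank 1, with invariant factors (1).

Reading off H_k = ker ∂_k / im ∂_{k+1}:

  H_0: rank C_0 − rank ∂_1 = 3 − 2 = 1, and the invariant factors of ∂_1 are all 1, so H_0 ≅ Z.
  H_1: rank ker ∂_1 − rank ∂_2 = (3 − 2) − 1 = 0, and the invariant factors of ∂_2 are all 1, so H_1 ≅ 0.
  H_2: rank ker ∂_2 − rank ∂_3 = (1 − 1) − 0 = 0, and there is no ∂_3, so H_2 ≅ 0.

As a check, the Euler characteristic is 3 − 3 + 1 = 1, which agrees with 1 − 0 + 0 = 1.
(K is a triangulation of the 2-simplex.)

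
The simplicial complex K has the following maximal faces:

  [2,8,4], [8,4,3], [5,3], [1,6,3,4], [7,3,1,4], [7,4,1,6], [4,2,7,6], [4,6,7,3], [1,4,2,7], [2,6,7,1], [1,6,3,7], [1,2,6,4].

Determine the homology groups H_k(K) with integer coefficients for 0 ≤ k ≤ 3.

H_0 ≅ Z,  H_1 = 0,  H_2 = 0,  H_3 ≅ Z^2.

K has 8 vertices, 18 edges, 18 triangles, 9 3-simplices.
rank ∂_0 = 0, rank ∂_1 = 7 ⇒ b_0 = 8 − 0 − 7 = 1; all invariant factors of ∂_1 are 1 so no torsion. So H_0 = Z.
rank ∂_1 = 7, rank ∂_2 = 11 ⇒ b_1 = 18 − 7 − 11 = 0; all invariant factors of ∂_2 are 1 so no torsion. So H_1 = 0.
rank ∂_2 = 11, rank ∂_3 = 7 ⇒ b_2 = 18 − 11 − 7 = 0; all invariant factors of ∂_3 are 1 so no torsion. So H_2 = 0.
rank ∂_3 = 7, rank ∂_4 = 0 ⇒ b_3 = 9 − 7 − 0 = 2. So H_3 = Z^2.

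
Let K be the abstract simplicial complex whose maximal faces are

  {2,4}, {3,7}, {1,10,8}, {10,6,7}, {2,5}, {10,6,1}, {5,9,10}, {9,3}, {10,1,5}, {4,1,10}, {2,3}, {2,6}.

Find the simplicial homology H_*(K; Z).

Take the total order 1 < 2 < 3 < 4 < 5 < 6 < 7 < 8 < 9 < 10 on the vertex set. Then K (dimension 2) consists of the simplices:

  0-simplices (10): [1], [2], [3], [4], [5], [6], [7], [8], [9], [10]
  1-simplices (19): [1,4], [1,5], [1,6], [1,8], [1,10], [2,3], [2,4], [2,5], [2,6], [3,7], [3,9], [4,10], [5,9], [5,10], [6,7], [6,10], [7,10], [8,10], [9,10]
  2-simplices (6): [1,4,10], [1,5,10], [1,6,10], [1,8,10], [5,9,10], [6,7,10]

Hence C_0 ≅ Z^10, C_1 ≅ Z^19, C_2 ≅ Z^6.

Boundary ∂_1: C_1 → C_0 sends each edge [p,q] (with p < q) to q − p. For instance
  ∂[2,4] = [4] − [2].
As a 10×19 matrix over Z this has rank 9, with invariant factors (1,1,1,1,1,1,1,1,1).

∂_2: C_2 → C_1 sends each 2-simplex [p,q,r] to [q,r] − [p,r] + [p,q]. For instance
  ∂[1,5,10] = [5,10] − [1,10] + [1,5],
  ∂[6,7,10] = [7,10] − [6,10] + [6,7].
The resulting 19×6 matrix has rank 6, and its Smith normal form has invariant factors (1,1,1,1,1,1).

Computing H_k = (kernel of ∂_k) / (image of ∂_{k+1}):

  H_0: rank C_0 − rank ∂_1 = 10 − 9 = 1, and the invariant factors of ∂_1 are all 1, so H_0 = Z.
  H_1: rank ker ∂_1 − rank ∂_2 = (19 − 9) − 6 = 4, and the invariant factors of ∂_2 are all 1, so H_1 = Z^4.
  H_2: rank ker ∂_2 − rank ∂_3 = (6 − 6) − 0 = 0, and there is no ∂_3, so H_2 = 0.

H_0 ≅ Z,  H_1 ≅ Z^4,  H_2 = 0.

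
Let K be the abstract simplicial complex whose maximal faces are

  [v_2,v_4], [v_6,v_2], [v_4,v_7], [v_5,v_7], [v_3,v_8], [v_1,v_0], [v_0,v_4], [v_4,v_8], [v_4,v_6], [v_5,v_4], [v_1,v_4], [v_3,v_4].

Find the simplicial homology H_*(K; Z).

Order the vertices as v_0 < v_1 < v_2 < v_3 < v_4 < v_5 < v_6 < v_7 < v_8. Listing each simplex with vertices in this order, K has dimension 1 with simplices:

  0-simplices (9): [v_0], [v_1], [v_2], [v_3], [v_4], [v_5], [v_6], [v_7], [v_8]
  1-simplices (12): [v_0,v_1], [v_0,v_4], [v_1,v_4], [v_2,v_4], [v_2,v_6], [v_3,v_4], [v_3,v_8], [v_4,v_5], [v_4,v_6], [v_4,v_7], [v_4,v_8], [v_5,v_7]

so the chain groups are C_0 ≅ Z^9, C_1 ≅ Z^12.

The boundary map ∂_1: C_1 → C_0 maps an edge to its endpoints' difference, ∂[p,q] = q − p. For instance
  ∂[v_2,v_6] = [v_6] − [v_2].
The 9×12 boundary matrix has rank 8 and Smith normal form diag(1,1,1,1,1,1,1,1).

Now H_k = ker ∂_k / im ∂_{k+1}, so:

  H_0: rank C_0 − rank ∂_1 = 9 − 8 = 1, and the invariant factors of ∂_1 are all 1, so H_0 ≅ Z.
  H_1: rank ker ∂_1 − rank ∂_2 = (12 − 8) − 0 = 4, and there is no ∂_2, so H_1 ≅ Z^4.

H_0 ≅ Z,  H_1 ≅ Z^4.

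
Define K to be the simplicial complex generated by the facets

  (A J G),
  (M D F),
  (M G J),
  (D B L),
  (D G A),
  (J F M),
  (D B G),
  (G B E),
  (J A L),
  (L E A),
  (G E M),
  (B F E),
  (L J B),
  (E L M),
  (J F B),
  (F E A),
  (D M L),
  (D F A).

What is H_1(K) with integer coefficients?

Order the vertices as A < B < D < E < F < G < J < L < M. Listing each simplex with vertices in this order, K has dimension 2 with simplices:

  0-simplices (9): A, B, D, E, F, G, J, L, M
  1-simplices (27): AD, AE, AF, AG, AJ, AL, BD, BE, BF, BG, BJ, BL, DF, DG, DL, DM, EF, EG, EL, EM, FJ, FM, GJ, GM, JL, JM, LM
  2-simplices (18): ADF, ADG, AEF, AEL, AGJ, AJL, BDG, BDL, BEF, BEG, BFJ, BJL, DFM, DLM, EGM, ELM, FJM, GJM

giving chain groups C_0 ≅ Z^9, C_1 ≅ Z^27, C_2 ≅ Z^18.

Boundary ∂_1: C_1 → C_0 sends each edge [p,q] (with p < q) to q − p.
This gives a 9×27 integer matrix of rank 8; reducing to Smith normal form yields diagonal entries (1,1,1,1,1,1,1,1).

The boundary map ∂_2: C_2 → C_1 sends each 2-simplex [p,q,r] to [q,r] − [p,r] + [p,q]. For instance
  ∂BJL = JL − BL + BJ,
  ∂AJL = JL − AL + AJ.
As a 27×18 matrix over Z this has rank 17, with invariant factors (1,1,1,1,1,1,1,1,1,1,1,1,1,1,1,1,1).

Computing H_k = (kernel of ∂_k) / (image of ∂_{k+1}):

  H_1: rank ker ∂_1 − rank ∂_2 = (27 − 8) − 17 = 2, and the invariant factors of ∂_2 are all 1, so H_1 ≅ Z^2.

H_1 ≅ Z^2.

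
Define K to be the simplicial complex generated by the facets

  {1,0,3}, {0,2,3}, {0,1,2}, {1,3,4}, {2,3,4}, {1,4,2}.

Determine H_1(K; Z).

Take the total order 0 < 1 < 2 < 3 < 4 on the vertex set. Then K (dimension 2) consists of the simplices:

  0-simplices (5): [0], [1], [2], [3], [4]
  1-simplices (9): [0,1], [0,2], [0,3], [1,2], [1,3], [1,4], [2,3], [2,4], [3,4]
  2-simplices (6): [0,1,2], [0,1,3], [0,2,3], [1,2,4], [1,3,4], [2,3,4]

Hence C_0 ≅ Z^5, C_1 ≅ Z^9, C_2 ≅ Z^6.

∂_1: C_1 → C_0 is given by ∂[p,q] = [q] − [p].
The 5×9 boundary matrix has rank 4 and Smith normal form diag(1,1,1,1).

Boundary ∂_2: C_2 → C_1 maps a triangle to the signed sum of its edges. For instance
  ∂[0,1,2] = [1,2] − [0,2] + [0,1],
  ∂[1,3,4] = [3,4] − [1,4] + [1,3].
This gives a 9×6 integer matrix of rank 5; reducing to Smith normal form yields diagonal entries (1,1,1,1,1).

From H_k ≅ ker(∂_k) / im(∂_{k+1}) we obtain:

  H_1: rank ker ∂_1 − rank ∂_2 = (9 − 4) − 5 = 0, and the invariant factors of ∂_2 are all 1, so H_1 = 0.

H_1 = 0.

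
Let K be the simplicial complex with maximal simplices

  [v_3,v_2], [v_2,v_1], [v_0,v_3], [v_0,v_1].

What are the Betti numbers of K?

b_0 = 1, b_1 = 1.

Take the total order v_0 < v_1 < v_2 < v_3 on the vertex set. Then K (dimension 1) consists of the simplices:

  0-simplices (4): [v_0], [v_1], [v_2], [v_3]
  1-simplices (4): [v_0,v_1], [v_0,v_3], [v_1,v_2], [v_2,v_3]

Hence C_0 ≅ Z^4, C_1 ≅ Z^4.

∂_1: C_1 → C_0 is given by ∂[p,q] = [q] − [p]. For instance
  ∂[v_1,v_2] = [v_2] − [v_1].
The 4×4 boundary matrix has rank 3 and Smith normal form diag(1,1,1).

Now H_k = ker ∂_k / im ∂_{k+1}, so:

  H_0: rank C_0 − rank ∂_1 = 4 − 3 = 1, and the invariant factors of ∂_1 are all 1, so H_0 = Z.
  H_1: rank ker ∂_1 − rank ∂_2 = (4 − 3) − 0 = 1, and there is no ∂_2, so H_1 = Z.

Hence the Betti numbers are b_0 = 1, b_1 = 1.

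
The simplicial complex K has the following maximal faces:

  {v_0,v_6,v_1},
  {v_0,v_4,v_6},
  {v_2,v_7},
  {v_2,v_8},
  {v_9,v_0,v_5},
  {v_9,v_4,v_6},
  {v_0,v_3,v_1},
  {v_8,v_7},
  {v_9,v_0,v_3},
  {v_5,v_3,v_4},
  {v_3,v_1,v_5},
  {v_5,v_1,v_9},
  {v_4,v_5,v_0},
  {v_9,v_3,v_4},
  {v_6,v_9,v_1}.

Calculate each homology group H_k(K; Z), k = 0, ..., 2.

Take the total order v_0 < v_1 < v_2 < v_3 < v_4 < v_5 < v_6 < v_7 < v_8 < v_9 on the vertex set. Then K (dimension 2) consists of the simplices:

  0-simplices (10): [v_0], [v_1], [v_2], [v_3], [v_4], [v_5], [v_6], [v_7], [v_8], [v_9]
  1-simplices (21): (21 of them)
  2-simplices (12): (12 of them)

so the chain groups are C_0 ≅ Z^10, C_1 ≅ Z^21, C_2 ≅ Z^12.

The boundary map ∂_1: C_1 → C_0 maps an edge to its endpoints' difference, ∂[p,q] = q − p.
The 10×21 boundary matrix has rank 8 and Smith normal form diag(1,1,1,1,1,1,1,1).

Boundary ∂_2: C_2 → C_1 sends each 2-simplex [p,q,r] to [q,r] − [p,r] + [p,q]. For instance
  ∂[v_4,v_6,v_9] = [v_6,v_9] − [v_4,v_9] + [v_4,v_6],
  ∂[v_0,v_4,v_5] = [v_4,v_5] − [v_0,v_5] + [v_0,v_4].
As a 21×12 matrix over Z this has rank 12, with invariant factors (1,1,1,1,1,1,1,1,1,1,1,2).

Now H_k = ker ∂_k / im ∂_{k+1}, so:

  H_0: rank C_0 − rank ∂_1 = 10 − 8 = 2, and the invariant factors of ∂_1 are all 1, so H_0 = Z^2.
  H_1: rank ker ∂_1 − rank ∂_2 = (21 − 8) − 12 = 1, and ∂_2 has invariant factor 2 > 1, so H_1 = Z ⊕ Z_2.
  H_2: rank ker ∂_2 − rank ∂_3 = (12 − 12) − 0 = 0, and there is no ∂_3, so H_2 = 0.

As a check, the Euler characteristic is 10 − 21 + 12 = 1, which agrees with 2 − 1 + 0 = 1.
(K is a triangulation of the disjoint union of the real projective plane RP^2 and the circle S^1.)

H_0 = Z^2,  H_1 = Z ⊕ Z_2,  H_2 = 0.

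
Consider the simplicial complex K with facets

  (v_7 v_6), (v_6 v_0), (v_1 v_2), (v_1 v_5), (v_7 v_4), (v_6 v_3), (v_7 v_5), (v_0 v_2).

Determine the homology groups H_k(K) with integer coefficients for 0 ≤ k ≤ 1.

H_0 ≅ Z,  H_1 ≅ Z.

Take the total order v_0 < v_1 < v_2 < v_3 < v_4 < v_5 < v_6 < v_7 on the vertex set. Then K (dimension 1) consists of the simplices:

  0-simplices (8): [v_0], [v_1], [v_2], [v_3], [v_4], [v_5], [v_6], [v_7]
  1-simplices (8): [v_0,v_2], [v_0,v_6], [v_1,v_2], [v_1,v_5], [v_3,v_6], [v_4,v_7], [v_5,v_7], [v_6,v_7]

so the chain groups are C_0 ≅ Z^8, C_1 ≅ Z^8.

∂_1: C_1 → C_0 maps an edge to its endpoints' difference, ∂[p,q] = q − p.
As a 8×8 matrix over Z this has rank 7, with invariant factors (1,1,1,1,1,1,1).

From H_k ≅ ker(∂_k) / im(∂_{k+1}) we obtain:

  H_0: rank C_0 − rank ∂_1 = 8 − 7 = 1, and the invariant factors of ∂_1 are all 1, so H_0 = Z.
  H_1: rank ker ∂_1 − rank ∂_2 = (8 − 7) − 0 = 1, and there is no ∂_2, so H_1 = Z.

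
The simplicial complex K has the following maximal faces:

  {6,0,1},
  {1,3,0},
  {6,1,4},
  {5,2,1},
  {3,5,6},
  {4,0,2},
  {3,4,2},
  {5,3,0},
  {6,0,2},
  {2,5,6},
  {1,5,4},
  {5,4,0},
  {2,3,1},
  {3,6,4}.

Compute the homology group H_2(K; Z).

H_2 ≅ Z.

Order the vertices as 0 < 1 < 2 < 3 < 4 < 5 < 6. Listing each simplex with vertices in this order, K has dimension 2 with simplices:

  0-simplices (7): [0], [1], [2], [3], [4], [5], [6]
  1-simplices (21): [0,1], [0,2], [0,3], [0,4], [0,5], [0,6], [1,2], [1,3], [1,4], [1,5], [1,6], [2,3], [2,4], [2,5], [2,6], [3,4], [3,5], [3,6], [4,5], [4,6], [5,6]
  2-simplices (14): [0,1,3], [0,1,6], [0,2,4], [0,2,6], [0,3,5], [0,4,5], [1,2,3], [1,2,5], [1,4,5], [1,4,6], [2,3,4], [2,5,6], [3,4,6], [3,5,6]

giving chain groups C_0 ≅ Z^7, C_1 ≅ Z^21, C_2 ≅ Z^14.

Boundary ∂_1: C_1 → C_0 is given by ∂[p,q] = [q] − [p].
This gives a 7×21 integer matrix of rank 6; reducing to Smith normal form yields diagonal entries (1,1,1,1,1,1).

The boundary map ∂_2: C_2 → C_1 maps a triangle to the signed sum of its edges. For instance
  ∂[3,5,6] = [5,6] − [3,6] + [3,5],
  ∂[0,1,6] = [1,6] − [0,6] + [0,1].
This gives a 21×14 integer matrix of rank 13; reducing to Smith normal form yields diagonal entries (1,1,1,1,1,1,1,1,1,1,1,1,1).

Now H_k = ker ∂_k / im ∂_{k+1}, so:

  H_2: rank ker ∂_2 − rank ∂_3 = (14 − 13) − 0 = 1, and there is no ∂_3, so H_2 = Z.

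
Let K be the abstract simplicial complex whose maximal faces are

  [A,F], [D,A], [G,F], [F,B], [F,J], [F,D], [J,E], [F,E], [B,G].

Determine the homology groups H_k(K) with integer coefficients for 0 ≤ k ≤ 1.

K has 7 vertices, 9 edges.
rank ∂_0 = 0, rank ∂_1 = 6 ⇒ b_0 = 7 − 0 − 6 = 1; all invariant factors of ∂_1 are 1 so no torsion. So H_0 ≅ Z.
rank ∂_1 = 6, rank ∂_2 = 0 ⇒ b_1 = 9 − 6 − 0 = 3. So H_1 ≅ Z^3.

H_0 = Z,  H_1 = Z^3.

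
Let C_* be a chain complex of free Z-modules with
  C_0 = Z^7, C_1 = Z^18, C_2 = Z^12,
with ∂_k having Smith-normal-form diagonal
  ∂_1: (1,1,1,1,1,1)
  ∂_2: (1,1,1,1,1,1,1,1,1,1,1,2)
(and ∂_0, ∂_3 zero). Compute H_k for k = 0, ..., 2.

H_0 = Z,  H_1 = Z/2,  H_2 = 0.

H_0: b_0 = 7 − 0 − 6 = 1; torsion from ∂_1 factors > 1: none. So H_0 = Z.
H_1: b_1 = 18 − 6 − 12 = 0; torsion from ∂_2 factors > 1: [2]. So H_1 = Z/2.
H_2: b_2 = 12 − 12 − 0 = 0; torsion from ∂_3 factors > 1: none. So H_2 = 0.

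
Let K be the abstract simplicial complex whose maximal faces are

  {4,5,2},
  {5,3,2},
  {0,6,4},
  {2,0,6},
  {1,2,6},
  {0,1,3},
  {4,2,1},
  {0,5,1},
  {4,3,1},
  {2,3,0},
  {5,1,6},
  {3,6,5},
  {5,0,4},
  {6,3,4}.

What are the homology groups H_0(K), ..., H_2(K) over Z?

We work with the vertex ordering 0 < 1 < 2 < 3 < 4 < 5 < 6. The simplices of K, each written with vertices in increasing order, are:

  0-simplices (7): [0], [1], [2], [3], [4], [5], [6]
  1-simplices (21): [0,1], [0,2], [0,3], [0,4], [0,5], [0,6], [1,2], [1,3], [1,4], [1,5], [1,6], [2,3], [2,4], [2,5], [2,6], [3,4], [3,5], [3,6], [4,5], [4,6], [5,6]
  2-simplices (14): [0,1,3], [0,1,5], [0,2,3], [0,2,6], [0,4,5], [0,4,6], [1,2,4], [1,2,6], [1,3,4], [1,5,6], [2,3,5], [2,4,5], [3,4,6], [3,5,6]

giving chain groups C_0 ≅ Z^7, C_1 ≅ Z^21, C_2 ≅ Z^14.

Boundary ∂_1: C_1 → C_0 sends each edge [p,q] (with p < q) to q − p. For instance
  ∂[2,6] = [6] − [2].
The resulting 7×21 matrix has rank 6, and its Smith normal form has invariant factors (1,1,1,1,1,1).

Boundary ∂_2: C_2 → C_1 maps a triangle to the signed sum of its edges. For instance
  ∂[3,4,6] = [4,6] − [3,6] + [3,4],
  ∂[0,4,5] = [4,5] − [0,5] + [0,4].
The 21×14 boundary matrix has rank 13 and Smith normal form diag(1,1,1,1,1,1,1,1,1,1,1,1,1).

Computing H_k = (kernel of ∂_k) / (image of ∂_{k+1}):

  H_0: rank C_0 − rank ∂_1 = 7 − 6 = 1, and the invariant factors of ∂_1 are all 1, so H_0 = Z.
  H_1: rank ker ∂_1 − rank ∂_2 = (21 − 6) − 13 = 2, and the invariant factors of ∂_2 are all 1, so H_1 = Z^2.
  H_2: rank ker ∂_2 − rank ∂_3 = (14 − 13) − 0 = 1, and there is no ∂_3, so H_2 = Z.

H_0 = Z,  H_1 = Z^2,  H_2 = Z.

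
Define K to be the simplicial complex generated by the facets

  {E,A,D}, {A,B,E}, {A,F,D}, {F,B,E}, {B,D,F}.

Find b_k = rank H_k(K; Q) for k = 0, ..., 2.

b_0 = 1, b_1 = 1, b_2 = 0.

Fix the vertex order A < B < D < E < F and write every simplex with vertices in increasing order. Then dim K = 2 and the simplices of K are:

  0-simplices (5): A, B, D, E, F
  1-simplices (10): AB, AD, AE, AF, BD, BE, BF, DE, DF, EF
  2-simplices (5): ABE, ADE, ADF, BDF, BEF

Hence C_0 ≅ Z^5, C_1 ≅ Z^10, C_2 ≅ Z^5.

The boundary map ∂_1: C_1 → C_0 maps an edge to its endpoints' difference, ∂[p,q] = q − p. For instance
  ∂AB = B − A.
The 5×10 boundary matrix has rank 4 and Smith normal form diag(1,1,1,1).

∂_2: C_2 → C_1 maps a triangle to the signed sum of its edges. For instance
  ∂BDF = DF − BF + BD,
  ∂ADE = DE − AE + AD.
As a 10×5 matrix over Z this has rank 5, with invariant factors (1,1,1,1,1).

From H_k ≅ ker(∂_k) / im(∂_{k+1}) we obtain:

  H_0: rank C_0 − rank ∂_1 = 5 − 4 = 1, and the invariant factors of ∂_1 are all 1, so H_0 ≅ Z.
  H_1: rank ker ∂_1 − rank ∂_2 = (10 − 4) − 5 = 1, and the invariant factors of ∂_2 are all 1, so H_1 ≅ Z.
  H_2: rank ker ∂_2 − rank ∂_3 = (5 − 5) − 0 = 0, and there is no ∂_3, so H_2 ≅ 0.

As a check, the Euler characteristic is 5 − 10 + 5 = 0, which agrees with 1 − 1 + 0 = 0.

Hence the Betti numbers are b_0 = 1, b_1 = 1, b_2 = 0.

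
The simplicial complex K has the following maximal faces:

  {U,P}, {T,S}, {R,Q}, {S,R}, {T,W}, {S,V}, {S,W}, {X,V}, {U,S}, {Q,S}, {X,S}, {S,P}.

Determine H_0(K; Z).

H_0 ≅ Z.

We work with the vertex ordering P < Q < R < S < T < U < V < W < X. The simplices of K, each written with vertices in increasing order, are:

  0-simplices (9): P, Q, R, S, T, U, V, W, X
  1-simplices (12): PS, PU, QR, QS, RS, ST, SU, SV, SW, SX, TW, VX

so the chain groups are C_0 ≅ Z^9, C_1 ≅ Z^12.

Boundary ∂_1: C_1 → C_0 maps an edge to its endpoints' difference, ∂[p,q] = q − p. For instance
  ∂SU = U − S.
As a 9×12 matrix over Z this has rank 8, with invariant factors (1,1,1,1,1,1,1,1).

Reading off H_k = ker ∂_k / im ∂_{k+1}:

  H_0: rank C_0 − rank ∂_1 = 9 − 8 = 1, and the invariant factors of ∂_1 are all 1, so H_0 = Z.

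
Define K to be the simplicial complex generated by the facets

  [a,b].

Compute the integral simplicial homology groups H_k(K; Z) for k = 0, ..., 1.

Fix the vertex order a < b and write every simplex with vertices in increasing order. Then dim K = 1 and the simplices of K are:

  0-simplices (2): a, b
  1-simplices (1): ab

giving chain groups C_0 ≅ Z^2, C_1 ≅ Z^1.

Boundary ∂_1: C_1 → C_0 maps an edge to its endpoints' difference, ∂[p,q] = q − p.
This gives a 2×1 integer matrix of rank 1; reducing to Smith normal form yields diagonal entries (1).

Reading off H_k = ker ∂_k / im ∂_{k+1}:

  H_0: rank C_0 − rank ∂_1 = 2 − 1 = 1, and the invariant factors of ∂_1 are all 1, so H_0 = Z.
  H_1: rank ker ∂_1 − rank ∂_2 = (1 − 1) − 0 = 0, and there is no ∂_2, so H_1 = 0.

H_0 = Z,  H_1 = 0.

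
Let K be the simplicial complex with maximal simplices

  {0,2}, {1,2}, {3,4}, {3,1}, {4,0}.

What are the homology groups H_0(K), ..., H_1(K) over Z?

H_0 ≅ Z,  H_1 ≅ Z.

Order the vertices as 0 < 1 < 2 < 3 < 4. Listing each simplex with vertices in this order, K has dimension 1 with simplices:

  0-simplices (5): [0], [1], [2], [3], [4]
  1-simplices (5): [0,2], [0,4], [1,2], [1,3], [3,4]

giving chain groups C_0 ≅ Z^5, C_1 ≅ Z^5.

Boundary ∂_1: C_1 → C_0 maps an edge to its endpoints' difference, ∂[p,q] = q − p.
The 5×5 boundary matrix has rank 4 and Smith normal form diag(1,1,1,1).

Reading off H_k = ker ∂_k / im ∂_{k+1}:

  H_0: rank C_0 − rank ∂_1 = 5 − 4 = 1, and the invariant factors of ∂_1 are all 1, so H_0 ≅ Z.
  H_1: rank ker ∂_1 − rank ∂_2 = (5 − 4) − 0 = 1, and there is no ∂_2, so H_1 ≅ Z.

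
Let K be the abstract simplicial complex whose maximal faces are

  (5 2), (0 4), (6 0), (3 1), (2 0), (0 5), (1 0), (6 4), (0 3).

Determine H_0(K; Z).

Fix the vertex order 0 < 1 < 2 < 3 < 4 < 5 < 6 and write every simplex with vertices in increasing order. Then dim K = 1 and the simplices of K are:

  0-simplices (7): [0], [1], [2], [3], [4], [5], [6]
  1-simplices (9): [0,1], [0,2], [0,3], [0,4], [0,5], [0,6], [1,3], [2,5], [4,6]

giving chain groups C_0 ≅ Z^7, C_1 ≅ Z^9.

The boundary map ∂_1: C_1 → C_0 is given by ∂[p,q] = [q] − [p]. For instance
  ∂[2,5] = [5] − [2].
The 7×9 boundary matrix has rank 6 and Smith normal form diag(1,1,1,1,1,1).

From H_k ≅ ker(∂_k) / im(∂_{k+1}) we obtain:

  H_0: rank C_0 − rank ∂_1 = 7 − 6 = 1, and the invariant factors of ∂_1 are all 1, so H_0 = Z.

H_0 ≅ Z.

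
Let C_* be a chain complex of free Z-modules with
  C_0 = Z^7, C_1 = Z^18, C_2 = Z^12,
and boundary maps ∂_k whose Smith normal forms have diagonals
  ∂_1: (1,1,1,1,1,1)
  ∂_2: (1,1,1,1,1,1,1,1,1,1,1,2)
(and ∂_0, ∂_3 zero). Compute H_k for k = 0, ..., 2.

H_0 ≅ Z,  H_1 ≅ Z/2,  H_2 = 0.

H_0: b_0 = 7 − 0 − 6 = 1; torsion from ∂_1 factors > 1: none. So H_0 ≅ Z.
H_1: b_1 = 18 − 6 − 12 = 0; torsion from ∂_2 factors > 1: [2]. So H_1 ≅ Z/2.
H_2: b_2 = 12 − 12 − 0 = 0; torsion from ∂_3 factors > 1: none. So H_2 ≅ 0.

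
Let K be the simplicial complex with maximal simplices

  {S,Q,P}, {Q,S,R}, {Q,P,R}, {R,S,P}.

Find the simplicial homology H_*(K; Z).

Fix the vertex order P < Q < R < S and write every simplex with vertices in increasing order. Then dim K = 2 and the simplices of K are:

  0-simplices (4): P, Q, R, S
  1-simplices (6): PQ, PR, PS, QR, QS, RS
  2-simplices (4): PQR, PQS, PRS, QRS

so the chain groups are C_0 ≅ Z^4, C_1 ≅ Z^6, C_2 ≅ Z^4.

Boundary ∂_1: C_1 → C_0 maps an edge to its endpoints' difference, ∂[p,q] = q − p. For instance
  ∂PR = R − P.
The resulting 4×6 matrix has rank 3, and its Smith normal form has invariant factors (1,1,1).

The boundary map ∂_2: C_2 → C_1 acts by ∂[p,q,r] = [q,r] − [p,r] + [p,q]. For instance
  ∂PQS = QS − PS + PQ,
  ∂QRS = RS − QS + QR.
As a 6×4 matrix over Z this has rank 3, with invariant factors (1,1,1).

Computing H_k = (kernel of ∂_k) / (image of ∂_{k+1}):

  H_0: rank C_0 − rank ∂_1 = 4 − 3 = 1, and the invariant factors of ∂_1 are all 1, so H_0 ≅ Z.
  H_1: rank ker ∂_1 − rank ∂_2 = (6 − 3) − 3 = 0, and the invariant factors of ∂_2 are all 1, so H_1 ≅ 0.
  H_2: rank ker ∂_2 − rank ∂_3 = (4 − 3) − 0 = 1, and there is no ∂_3, so H_2 ≅ Z.

(K is a triangulation of the 2-sphere S^2.)

H_0 = Z,  H_1 = 0,  H_2 = Z.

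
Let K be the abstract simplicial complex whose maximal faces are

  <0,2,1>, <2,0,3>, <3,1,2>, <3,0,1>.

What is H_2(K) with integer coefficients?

Take the total order 0 < 1 < 2 < 3 on the vertex set. Then K (dimension 2) consists of the simplices:

  0-simplices (4): [0], [1], [2], [3]
  1-simplices (6): [0,1], [0,2], [0,3], [1,2], [1,3], [2,3]
  2-simplices (4): [0,1,2], [0,1,3], [0,2,3], [1,2,3]

Hence C_0 ≅ Z^4, C_1 ≅ Z^6, C_2 ≅ Z^4.

Boundary ∂_1: C_1 → C_0 is given by ∂[p,q] = [q] − [p]. For instance
  ∂[0,1] = [1] − [0].
This gives a 4×6 integer matrix of rank 3; reducing to Smith normal form yields diagonal entries (1,1,1).

The boundary map ∂_2: C_2 → C_1 acts by ∂[p,q,r] = [q,r] − [p,r] + [p,q]. For instance
  ∂[1,2,3] = [2,3] − [1,3] + [1,2],
  ∂[0,1,2] = [1,2] − [0,2] + [0,1].
The 6×4 boundary matrix has rank 3 and Smith normal form diag(1,1,1).

Now H_k = ker ∂_k / im ∂_{k+1}, so:

  H_2: rank ker ∂_2 − rank ∂_3 = (4 − 3) − 0 = 1, and there is no ∂_3, so H_2 = Z.

(K is a triangulation of the 2-sphere S^2.)

H_2 = Z.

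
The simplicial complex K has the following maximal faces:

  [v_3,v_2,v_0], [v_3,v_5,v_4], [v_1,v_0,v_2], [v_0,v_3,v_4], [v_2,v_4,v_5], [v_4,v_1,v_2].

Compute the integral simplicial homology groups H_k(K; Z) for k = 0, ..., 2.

H_0 = Z,  H_1 = Z,  H_2 = 0.

We work with the vertex ordering v_0 < v_1 < v_2 < v_3 < v_4 < v_5. The simplices of K, each written with vertices in increasing order, are:

  0-simplices (6): [v_0], [v_1], [v_2], [v_3], [v_4], [v_5]
  1-simplices (12): [v_0,v_1], [v_0,v_2], [v_0,v_3], [v_0,v_4], [v_1,v_2], [v_1,v_4], [v_2,v_3], [v_2,v_4], [v_2,v_5], [v_3,v_4], [v_3,v_5], [v_4,v_5]
  2-simplices (6): [v_0,v_1,v_2], [v_0,v_2,v_3], [v_0,v_3,v_4], [v_1,v_2,v_4], [v_2,v_4,v_5], [v_3,v_4,v_5]

giving chain groups C_0 ≅ Z^6, C_1 ≅ Z^12, C_2 ≅ Z^6.

Boundary ∂_1: C_1 → C_0 is given by ∂[p,q] = [q] − [p]. For instance
  ∂[v_1,v_2] = [v_2] − [v_1].
This gives a 6×12 integer matrix of rank 5; reducing to Smith normal form yields diagonal entries (1,1,1,1,1).

∂_2: C_2 → C_1 sends each 2-simplex [p,q,r] to [q,r] − [p,r] + [p,q]. For instance
  ∂[v_3,v_4,v_5] = [v_4,v_5] − [v_3,v_5] + [v_3,v_4],
  ∂[v_0,v_3,v_4] = [v_3,v_4] − [v_0,v_4] + [v_0,v_3].
The resulting 12×6 matrix has rank 6, and its Smith normal form has invariant factors (1,1,1,1,1,1).

Computing H_k = (kernel of ∂_k) / (image of ∂_{k+1}):

  H_0: rank C_0 − rank ∂_1 = 6 − 5 = 1, and the invariant factors of ∂_1 are all 1, so H_0 = Z.
  H_1: rank ker ∂_1 − rank ∂_2 = (12 − 5) − 6 = 1, and the invariant factors of ∂_2 are all 1, so H_1 = Z.
  H_2: rank ker ∂_2 − rank ∂_3 = (6 − 6) − 0 = 0, and there is no ∂_3, so H_2 = 0.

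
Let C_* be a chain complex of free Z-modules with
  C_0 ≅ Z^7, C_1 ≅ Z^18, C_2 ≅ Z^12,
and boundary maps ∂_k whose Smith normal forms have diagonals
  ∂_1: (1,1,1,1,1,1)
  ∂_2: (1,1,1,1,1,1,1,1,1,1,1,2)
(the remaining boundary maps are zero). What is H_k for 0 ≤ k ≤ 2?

H_0 = Z,  H_1 = Z/2,  H_2 = 0.

H_0: b_0 = 7 − 0 − 6 = 1; torsion from ∂_1 factors > 1: none. So H_0 = Z.
H_1: b_1 = 18 − 6 − 12 = 0; torsion from ∂_2 factors > 1: [2]. So H_1 = Z/2.
H_2: b_2 = 12 − 12 − 0 = 0; torsion from ∂_3 factors > 1: none. So H_2 = 0.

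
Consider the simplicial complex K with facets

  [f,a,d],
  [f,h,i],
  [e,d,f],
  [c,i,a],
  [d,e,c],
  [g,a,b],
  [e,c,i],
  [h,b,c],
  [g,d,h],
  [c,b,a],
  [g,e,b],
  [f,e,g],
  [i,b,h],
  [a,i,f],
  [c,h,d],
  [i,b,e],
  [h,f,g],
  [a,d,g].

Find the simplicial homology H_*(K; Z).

H_0 ≅ Z,  H_1 ≅ Z × Z/2,  H_2 = 0.

K has 9 vertices, 27 edges, 18 triangles.
rank ∂_0 = 0, rank ∂_1 = 8 ⇒ b_0 = 9 − 0 − 8 = 1; all invariant factors of ∂_1 are 1 so no torsion. So H_0 ≅ Z.
rank ∂_1 = 8, rank ∂_2 = 18 ⇒ b_1 = 27 − 8 − 18 = 1; ∂_2 has invariant factor(s) [2] giving torsion. So H_1 ≅ Z × Z/2.
rank ∂_2 = 18, rank ∂_3 = 0 ⇒ b_2 = 18 − 18 − 0 = 0. So H_2 ≅ 0.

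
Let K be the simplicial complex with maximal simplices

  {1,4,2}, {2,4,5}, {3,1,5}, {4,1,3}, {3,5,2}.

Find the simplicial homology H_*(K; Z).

H_0 ≅ Z,  H_1 ≅ Z,  H_2 = 0.

K has 5 vertices, 10 edges, 5 triangles.
rank ∂_0 = 0, rank ∂_1 = 4 ⇒ b_0 = 5 − 0 − 4 = 1; all invariant factors of ∂_1 are 1 so no torsion. So H_0 = Z.
rank ∂_1 = 4, rank ∂_2 = 5 ⇒ b_1 = 10 − 4 − 5 = 1; all invariant factors of ∂_2 are 1 so no torsion. So H_1 = Z.
rank ∂_2 = 5, rank ∂_3 = 0 ⇒ b_2 = 5 − 5 − 0 = 0. So H_2 = 0.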